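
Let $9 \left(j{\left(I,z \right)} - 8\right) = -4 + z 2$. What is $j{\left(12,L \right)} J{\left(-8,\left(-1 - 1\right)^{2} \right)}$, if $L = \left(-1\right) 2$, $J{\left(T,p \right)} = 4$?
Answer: $\frac{256}{9} \approx 28.444$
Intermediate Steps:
$L = -2$
$j{\left(I,z \right)} = \frac{68}{9} + \frac{2 z}{9}$ ($j{\left(I,z \right)} = 8 + \frac{-4 + z 2}{9} = 8 + \frac{-4 + 2 z}{9} = 8 + \left(- \frac{4}{9} + \frac{2 z}{9}\right) = \frac{68}{9} + \frac{2 z}{9}$)
$j{\left(12,L \right)} J{\left(-8,\left(-1 - 1\right)^{2} \right)} = \left(\frac{68}{9} + \frac{2}{9} \left(-2\right)\right) 4 = \left(\frac{68}{9} - \frac{4}{9}\right) 4 = \frac{64}{9} \cdot 4 = \frac{256}{9}$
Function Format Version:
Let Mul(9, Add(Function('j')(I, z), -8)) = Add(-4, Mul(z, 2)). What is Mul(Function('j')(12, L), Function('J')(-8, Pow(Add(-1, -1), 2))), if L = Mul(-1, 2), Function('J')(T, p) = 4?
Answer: Rational(256, 9) ≈ 28.444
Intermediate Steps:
L = -2
Function('j')(I, z) = Add(Rational(68, 9), Mul(Rational(2, 9), z)) (Function('j')(I, z) = Add(8, Mul(Rational(1, 9), Add(-4, Mul(z, 2)))) = Add(8, Mul(Rational(1, 9), Add(-4, Mul(2, z)))) = Add(8, Add(Rational(-4, 9), Mul(Rational(2, 9), z))) = Add(Rational(68, 9), Mul(Rational(2, 9), z)))
Mul(Function('j')(12, L), Function('J')(-8, Pow(Add(-1, -1), 2))) = Mul(Add(Rational(68, 9), Mul(Rational(2, 9), -2)), 4) = Mul(Add(Rational(68, 9), Rational(-4, 9)), 4) = Mul(Rational(64, 9), 4) = Rational(256, 9)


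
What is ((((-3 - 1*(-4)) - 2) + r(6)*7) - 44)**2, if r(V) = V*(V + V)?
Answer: 210681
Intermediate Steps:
r(V) = 2*V**2 (r(V) = V*(2*V) = 2*V**2)
((((-3 - 1*(-4)) - 2) + r(6)*7) - 44)**2 = ((((-3 - 1*(-4)) - 2) + (2*6**2)*7) - 44)**2 = ((((-3 + 4) - 2) + (2*36)*7) - 44)**2 = (((1 - 2) + 72*7) - 44)**2 = ((-1 + 504) - 44)**2 = (503 - 44)**2 = 459**2 = 210681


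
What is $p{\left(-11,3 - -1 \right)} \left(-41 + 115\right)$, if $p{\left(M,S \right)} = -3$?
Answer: $-222$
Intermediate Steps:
$p{\left(-11,3 - -1 \right)} \left(-41 + 115\right) = - 3 \left(-41 + 115\right) = \left(-3\right) 74 = -222$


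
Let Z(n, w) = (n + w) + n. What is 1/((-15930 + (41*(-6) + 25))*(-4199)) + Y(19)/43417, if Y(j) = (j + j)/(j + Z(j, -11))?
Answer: 1289541522/67722493368959 ≈ 1.9042e-5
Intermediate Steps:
Z(n, w) = w + 2*n
Y(j) = 2*j/(-11 + 3*j) (Y(j) = (j + j)/(j + (-11 + 2*j)) = (2*j)/(-11 + 3*j) = 2*j/(-11 + 3*j))
1/((-15930 + (41*(-6) + 25))*(-4199)) + Y(19)/43417 = 1/((-15930 + (41*(-6) + 25))*(-4199)) + (2*19/(-11 + 3*19))/43417 = -1/4199/(-15930 + (-246 + 25)) + (2*19/(-11 + 57))*(1/43417) = -1/4199/(-15930 - 221) + (2*19/46)*(1/43417) = -1/4199/(-16151) + (2*19*(1/46))*(1/43417) = -1/16151*(-1/4199) + (19/23)*(1/43417) = 1/67818049 + 19/998591 = 1289541522/67722493368959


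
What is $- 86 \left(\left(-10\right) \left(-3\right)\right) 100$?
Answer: $-258000$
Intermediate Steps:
$- 86 \left(\left(-10\right) \left(-3\right)\right) 100 = \left(-86\right) 30 \cdot 100 = \left(-2580\right) 100 = -258000$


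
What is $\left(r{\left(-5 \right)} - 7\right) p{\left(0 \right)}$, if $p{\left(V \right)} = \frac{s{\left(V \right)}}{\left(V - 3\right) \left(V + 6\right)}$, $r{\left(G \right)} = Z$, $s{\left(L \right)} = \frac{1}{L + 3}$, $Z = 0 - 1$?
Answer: $\frac{4}{27} \approx 0.14815$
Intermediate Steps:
$Z = -1$ ($Z = 0 - 1 = -1$)
$s{\left(L \right)} = \frac{1}{3 + L}$
$r{\left(G \right)} = -1$
$p{\left(V \right)} = \frac{1}{\left(-3 + V\right) \left(3 + V\right) \left(6 + V\right)}$ ($p{\left(V \right)} = \frac{1}{\left(3 + V\right) \left(V - 3\right) \left(V + 6\right)} = \frac{1}{\left(3 + V\right) \left(-3 + V\right) \left(6 + V\right)} = \frac{\frac{1}{-3 + V} \frac{1}{6 + V}}{3 + V} = \frac{1}{\left(-3 + V\right) \left(3 + V\right) \left(6 + V\right)}$)
$\left(r{\left(-5 \right)} - 7\right) p{\left(0 \right)} = \left(-1 - 7\right) \frac{1}{\left(3 + 0\right) \left(-18 + 0^{2} + 3 \cdot 0\right)} = - 8 \frac{1}{3 \left(-18 + 0 + 0\right)} = - 8 \frac{1}{3 \left(-18\right)} = - 8 \cdot \frac{1}{3} \left(- \frac{1}{18}\right) = \left(-8\right) \left(- \frac{1}{54}\right) = \frac{4}{27}$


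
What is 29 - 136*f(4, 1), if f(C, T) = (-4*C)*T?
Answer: 2205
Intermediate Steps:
f(C, T) = -4*C*T
29 - 136*f(4, 1) = 29 - (-544)*4 = 29 - 136*(-16) = 29 + 2176 = 2205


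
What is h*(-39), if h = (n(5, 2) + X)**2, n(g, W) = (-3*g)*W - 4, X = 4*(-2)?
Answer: -68796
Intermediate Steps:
X = -8
n(g, W) = -4 - 3*W*g (n(g, W) = -3*W*g - 4 = -4 - 3*W*g)
h = 1764 (h = ((-4 - 3*2*5) - 8)**2 = ((-4 - 30) - 8)**2 = (-34 - 8)**2 = (-42)**2 = 1764)
h*(-39) = 1764*(-39) = -68796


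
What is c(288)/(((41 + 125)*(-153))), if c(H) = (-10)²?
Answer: -50/12699 ≈ -0.0039373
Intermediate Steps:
c(H) = 100
c(288)/(((41 + 125)*(-153))) = 100/(((41 + 125)*(-153))) = 100/((166*(-153))) = 100/(-25398) = 100*(-1/25398) = -50/12699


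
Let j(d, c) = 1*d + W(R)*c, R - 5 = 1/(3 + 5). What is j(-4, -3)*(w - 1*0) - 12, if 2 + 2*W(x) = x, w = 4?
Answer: -187/4 ≈ -46.750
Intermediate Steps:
R = 41/8 (R = 5 + 1/(3 + 5) = 5 + 1/8 = 5 + ⅛ = 41/8 ≈ 5.1250)
W(x) = -1 + x/2
j(d, c) = d + 25*c/16 (j(d, c) = 1*d + (-1 + (½)*(41/8))*c = d + (-1 + 41/16)*c = d + 25*c/16)
j(-4, -3)*(w - 1*0) - 12 = (-4 + (25/16)*(-3))*(4 - 1*0) - 12 = (-4 - 75/16)*(4 + 0) - 12 = -139/16*4 - 12 = -139/4 - 12 = -187/4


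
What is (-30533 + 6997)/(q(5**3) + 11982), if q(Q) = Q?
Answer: -23536/12107 ≈ -1.9440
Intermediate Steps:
(-30533 + 6997)/(q(5**3) + 11982) = (-30533 + 6997)/(5**3 + 11982) = -23536/(125 + 11982) = -23536/12107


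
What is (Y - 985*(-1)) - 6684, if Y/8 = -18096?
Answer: -150467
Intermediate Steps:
Y = -144768 (Y = 8*(-18096) = -144768)
(Y - 985*(-1)) - 6684 = (-144768 - 985*(-1)) - 6684 = (-144768 + 985) - 6684 = -143783 - 6684 = -150467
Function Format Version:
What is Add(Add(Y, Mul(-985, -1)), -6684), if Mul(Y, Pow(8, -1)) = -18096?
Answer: -150467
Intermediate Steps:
Y = -144768 (Y = Mul(8, -18096) = -144768)
Add(Add(Y, Mul(-985, -1)), -6684) = Add(Add(-144768, Mul(-985, -1)), -6684) = Add(Add(-144768, 985), -6684) = Add(-143783, -6684) = -150467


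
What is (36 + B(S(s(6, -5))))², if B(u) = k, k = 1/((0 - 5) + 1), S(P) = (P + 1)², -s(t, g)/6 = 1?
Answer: 20449/16 ≈ 1278.1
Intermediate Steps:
s(t, g) = -6 (s(t, g) = -6*1 = -6)
S(P) = (1 + P)²
k = -¼ (k = 1/(-5 + 1) = 1/(-4) = -¼ ≈ -0.25000)
B(u) = -¼
(36 + B(S(s(6, -5))))² = (36 - ¼)² = (143/4)² = 20449/16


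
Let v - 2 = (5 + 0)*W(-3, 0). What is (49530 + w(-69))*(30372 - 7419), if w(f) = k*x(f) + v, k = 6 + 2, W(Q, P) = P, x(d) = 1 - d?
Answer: 1149761676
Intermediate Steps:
k = 8
v = 2 (v = 2 + (5 + 0)*0 = 2 + 5*0 = 2 + 0 = 2)
w(f) = 10 - 8*f (w(f) = 8*(1 - f) + 2 = (8 - 8*f) + 2 = 10 - 8*f)
(49530 + w(-69))*(30372 - 7419) = (49530 + (10 - 8*(-69)))*(30372 - 7419) = (49530 + (10 + 552))*22953 = (49530 + 562)*22953 = 50092*22953 = 1149761676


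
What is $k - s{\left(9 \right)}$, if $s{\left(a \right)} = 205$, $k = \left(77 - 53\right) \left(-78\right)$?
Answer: $-2077$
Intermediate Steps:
$k = -1872$ ($k = 24 \left(-78\right) = -1872$)
$k - s{\left(9 \right)} = -1872 - 205 = -2077$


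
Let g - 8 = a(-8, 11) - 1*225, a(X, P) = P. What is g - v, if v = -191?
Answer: -15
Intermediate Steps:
g = -206 (g = 8 + (11 - 1*225) = 8 + (11 - 225) = 8 - 214 = -206)
g - v = -206 - 1*(-191) = -206 + 191 = -15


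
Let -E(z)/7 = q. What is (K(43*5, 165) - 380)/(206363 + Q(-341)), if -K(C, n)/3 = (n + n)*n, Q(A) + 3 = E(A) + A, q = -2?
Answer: -163730/206033 ≈ -0.79468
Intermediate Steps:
E(z) = 14 (E(z) = -7*(-2) = 14)
Q(A) = 11 + A (Q(A) = -3 + (14 + A) = 11 + A)
K(C, n) = -6*n**2 (K(C, n) = -3*(n + n)*n = -3*2*n*n = -6*n**2)
(K(43*5, 165) - 380)/(206363 + Q(-341)) = (-6*165**2 - 380)/(206363 + (11 - 341)) = (-6*27225 - 380)/(206363 - 330) = (-163350 - 380)/206033 = -163730*1/206033 = -163730/206033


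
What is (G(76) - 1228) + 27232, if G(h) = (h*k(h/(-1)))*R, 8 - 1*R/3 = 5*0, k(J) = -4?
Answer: 18708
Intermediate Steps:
R = 24 (R = 24 - 15*0 = 24 - 3*0 = 24 + 0 = 24)
G(h) = -96*h (G(h) = (h*(-4))*24 = -4*h*24 = -96*h)
(G(76) - 1228) + 27232 = (-96*76 - 1228) + 27232 = (-7296 - 1228) + 27232 = -8524 + 27232 = 18708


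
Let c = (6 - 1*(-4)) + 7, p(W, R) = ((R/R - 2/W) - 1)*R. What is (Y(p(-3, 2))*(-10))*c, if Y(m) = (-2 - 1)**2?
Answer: -1530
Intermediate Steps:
p(W, R) = -2*R/W (p(W, R) = ((1 - 2/W) - 1)*R = (-2/W)*R = -2*R/W)
Y(m) = 9 (Y(m) = (-3)**2 = 9)
c = 17 (c = (6 + 4) + 7 = 10 + 7 = 17)
(Y(p(-3, 2))*(-10))*c = (9*(-10))*17 = -90*17 = -1530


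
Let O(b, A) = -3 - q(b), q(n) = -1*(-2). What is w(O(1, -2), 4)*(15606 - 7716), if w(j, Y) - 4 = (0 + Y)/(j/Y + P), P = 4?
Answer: 473400/11 ≈ 43036.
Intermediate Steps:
q(n) = 2
O(b, A) = -5 (O(b, A) = -3 - 1*2 = -3 - 2 = -5)
w(j, Y) = 4 + Y/(4 + j/Y) (w(j, Y) = 4 + (0 + Y)/(j/Y + 4) = 4 + Y/(4 + j/Y))
w(O(1, -2), 4)*(15606 - 7716) = ((4² + 4*(-5) + 16*4)/(-5 + 4*4))*(15606 - 7716) = ((16 - 20 + 64)/(-5 + 16))*7890 = (60/11)*7890 = 473400/11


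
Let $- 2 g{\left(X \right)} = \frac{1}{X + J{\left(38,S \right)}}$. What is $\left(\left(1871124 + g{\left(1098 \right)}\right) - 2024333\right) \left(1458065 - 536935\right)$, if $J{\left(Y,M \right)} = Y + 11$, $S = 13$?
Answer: $- \frac{161870841337555}{1147} \approx -1.4113 \cdot 10^{11}$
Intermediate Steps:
$J{\left(Y,M \right)} = 11 + Y$
$g{\left(X \right)} = - \frac{1}{2 \left(49 + X\right)}$ ($g{\left(X \right)} = - \frac{1}{2 \left(X + \left(11 + 38\right)\right)} = - \frac{1}{2 \left(X + 49\right)} = - \frac{1}{2 \left(49 + X\right)}$)
$\left(\left(1871124 + g{\left(1098 \right)}\right) - 2024333\right) \left(1458065 - 536935\right) = \left(\left(1871124 - \frac{1}{98 + 2 \cdot 1098}\right) - 2024333\right) \left(1458065 - 536935\right) = \left(\left(1871124 - \frac{1}{98 + 2196}\right) - 2024333\right) 921130 = \left(\left(1871124 - \frac{1}{2294}\right) - 2024333\right) 921130 = \left(\frac{4292358455}{2294} - 2024333\right) 921130 = \left(- \frac{351461447}{2294}\right) 921130 = - \frac{161870841337555}{1147}$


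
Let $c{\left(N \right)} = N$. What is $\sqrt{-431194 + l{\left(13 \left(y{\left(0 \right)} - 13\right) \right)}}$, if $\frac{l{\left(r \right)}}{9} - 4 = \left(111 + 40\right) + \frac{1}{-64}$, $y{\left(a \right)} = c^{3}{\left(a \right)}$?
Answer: $\frac{i \sqrt{27507145}}{8} \approx 655.59 i$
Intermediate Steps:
$y{\left(a \right)} = a^{3}$
$l{\left(r \right)} = \frac{89271}{64}$ ($l{\left(r \right)} = 36 + 9 \left(\left(111 + 40\right) + \frac{1}{-64}\right) = 36 + 9 \left(151 - \frac{1}{64}\right) = 36 + 9 \cdot \frac{9663}{64} = 36 + \frac{86967}{64} = \frac{89271}{64}$)
$\sqrt{-431194 + l{\left(13 \left(y{\left(0 \right)} - 13\right) \right)}} = \sqrt{-431194 + \frac{89271}{64}} = \sqrt{- \frac{27507145}{64}} = \frac{i \sqrt{27507145}}{8}$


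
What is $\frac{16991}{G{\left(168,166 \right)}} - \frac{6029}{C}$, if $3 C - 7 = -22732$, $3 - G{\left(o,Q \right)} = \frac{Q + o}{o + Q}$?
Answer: $\frac{128718883}{15150} \approx 8496.3$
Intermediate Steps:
$G{\left(o,Q \right)} = 2$ ($G{\left(o,Q \right)} = 3 - \frac{Q + o}{o + Q} = 3 - \frac{Q + o}{Q + o} = 3 - 1 = 2$)
$C = -7575$ ($C = \frac{7}{3} + \frac{1}{3} \left(-22732\right) = \frac{7}{3} - \frac{22732}{3} = -7575$)
$\frac{16991}{G{\left(168,166 \right)}} - \frac{6029}{C} = \frac{16991}{2} - \frac{6029}{-7575} = 16991 \cdot \frac{1}{2} - - \frac{6029}{7575} = \frac{16991}{2} + \frac{6029}{7575} = \frac{128718883}{15150}$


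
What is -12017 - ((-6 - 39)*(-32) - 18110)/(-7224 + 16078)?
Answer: -53190924/4427 ≈ -12015.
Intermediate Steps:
-12017 - ((-6 - 39)*(-32) - 18110)/(-7224 + 16078) = -12017 - (-45*(-32) - 18110)/8854 = -12017 - (1440 - 18110)/8854 = -12017 - (-16670)/8854 = -12017 - 1*(-8335/4427) = -12017 + 8335/4427 = -53190924/4427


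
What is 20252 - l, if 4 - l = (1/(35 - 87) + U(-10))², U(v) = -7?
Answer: 54883817/2704 ≈ 20297.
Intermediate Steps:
l = -122409/2704 (l = 4 - (1/(35 - 87) - 7)² = 4 - (1/(-52) - 7)² = 4 - (-1/52 - 7)² = 4 - (-365/52)² = 4 - 1*133225/2704 = 4 - 133225/2704 = -122409/2704 ≈ -45.270)
20252 - l = 20252 - 1*(-122409/2704) = 20252 + 122409/2704 = 54883817/2704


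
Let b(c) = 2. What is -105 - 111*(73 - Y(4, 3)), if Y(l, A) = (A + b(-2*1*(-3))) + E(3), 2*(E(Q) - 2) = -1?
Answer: -14973/2 ≈ -7486.5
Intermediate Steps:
E(Q) = 3/2 (E(Q) = 2 + (1/2)*(-1) = 2 - 1/2 = 3/2)
Y(l, A) = 7/2 + A (Y(l, A) = (A + 2) + 3/2 = (2 + A) + 3/2 = 7/2 + A)
-105 - 111*(73 - Y(4, 3)) = -105 - 111*(73 - (7/2 + 3)) = -105 - 111*(73 - 1*13/2) = -105 - 111*(73 - 13/2) = -105 - 111*133/2 = -105 - 14763/2 = -14973/2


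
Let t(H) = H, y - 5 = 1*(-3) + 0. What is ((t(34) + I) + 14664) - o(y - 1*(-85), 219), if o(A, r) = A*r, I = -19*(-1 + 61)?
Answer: -5495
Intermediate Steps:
y = 2 (y = 5 + (1*(-3) + 0) = 5 + (-3 + 0) = 5 - 3 = 2)
I = -1140 (I = -19*60 = -1140)
((t(34) + I) + 14664) - o(y - 1*(-85), 219) = ((34 - 1140) + 14664) - (2 - 1*(-85))*219 = (-1106 + 14664) - (2 + 85)*219 = 13558 - 87*219 = 13558 - 1*19053 = 13558 - 19053 = -5495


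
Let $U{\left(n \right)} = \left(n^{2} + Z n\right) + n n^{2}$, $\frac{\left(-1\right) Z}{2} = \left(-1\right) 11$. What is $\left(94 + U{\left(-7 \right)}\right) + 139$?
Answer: $-215$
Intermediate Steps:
$Z = 22$ ($Z = - 2 \left(\left(-1\right) 11\right) = \left(-2\right) \left(-11\right) = 22$)
$U{\left(n \right)} = n^{2} + n^{3} + 22 n$ ($U{\left(n \right)} = \left(n^{2} + 22 n\right) + n n^{2} = \left(n^{2} + 22 n\right) + n^{3} = n^{2} + n^{3} + 22 n$)
$\left(94 + U{\left(-7 \right)}\right) + 139 = \left(94 - 7 \left(22 - 7 + \left(-7\right)^{2}\right)\right) + 139 = \left(94 - 7 \left(22 - 7 + 49\right)\right) + 139 = \left(94 - 448\right) + 139 = -354 + 139 = -215$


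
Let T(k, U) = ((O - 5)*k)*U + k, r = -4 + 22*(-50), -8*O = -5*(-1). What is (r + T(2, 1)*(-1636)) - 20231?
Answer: -6202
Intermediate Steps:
O = -5/8 (O = -(-5)*(-1)/8 = -⅛*5 = -5/8 ≈ -0.62500)
r = -1104 (r = -4 - 1100 = -1104)
T(k, U) = k - 45*U*k/8 (T(k, U) = ((-5/8 - 5)*k)*U + k = (-45*k/8)*U + k = -45*U*k/8 + k = k - 45*U*k/8)
(r + T(2, 1)*(-1636)) - 20231 = (-1104 + ((⅛)*2*(8 - 45*1))*(-1636)) - 20231 = (-1104 + ((⅛)*2*(8 - 45))*(-1636)) - 20231 = (-1104 + ((⅛)*2*(-37))*(-1636)) - 20231 = (-1104 - 37/4*(-1636)) - 20231 = (-1104 + 15133) - 20231 = 14029 - 20231 = -6202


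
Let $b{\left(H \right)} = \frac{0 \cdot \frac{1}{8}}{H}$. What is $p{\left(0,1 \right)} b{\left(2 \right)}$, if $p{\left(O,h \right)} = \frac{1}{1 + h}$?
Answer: $0$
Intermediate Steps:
$b{\left(H \right)} = 0$ ($b{\left(H \right)} = \frac{0 \cdot \frac{1}{8}}{H} = \frac{0}{H} = 0$)
$p{\left(0,1 \right)} b{\left(2 \right)} = \frac{1}{1 + 1} \cdot 0 = \frac{1}{2} \cdot 0 = 0$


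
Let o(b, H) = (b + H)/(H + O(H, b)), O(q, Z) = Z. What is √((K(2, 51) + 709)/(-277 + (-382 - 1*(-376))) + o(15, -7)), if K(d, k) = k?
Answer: 3*I*√14999/283 ≈ 1.2983*I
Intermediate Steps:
o(b, H) = 1 (o(b, H) = (b + H)/(H + b) = (H + b)/(H + b) = 1)
√((K(2, 51) + 709)/(-277 + (-382 - 1*(-376))) + o(15, -7)) = √((51 + 709)/(-277 + (-382 - 1*(-376))) + 1) = √(760/(-277 + (-382 + 376)) + 1) = √(760/(-277 - 6) + 1) = √(760/(-283) + 1) = √(760*(-1/283) + 1) = √(-760/283 + 1) = √(-477/283) = 3*I*√14999/283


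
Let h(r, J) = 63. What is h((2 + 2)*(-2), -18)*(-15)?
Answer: -945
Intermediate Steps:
h((2 + 2)*(-2), -18)*(-15) = 63*(-15) = -945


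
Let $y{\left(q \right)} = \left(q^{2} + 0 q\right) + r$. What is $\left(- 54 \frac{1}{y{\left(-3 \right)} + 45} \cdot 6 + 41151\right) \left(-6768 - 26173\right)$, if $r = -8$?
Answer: $- \frac{31172430651}{23} \approx -1.3553 \cdot 10^{9}$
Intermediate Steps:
$y{\left(q \right)} = -8 + q^{2}$ ($y{\left(q \right)} = \left(q^{2} + 0 q\right) - 8 = \left(q^{2} + 0\right) - 8 = q^{2} - 8 = -8 + q^{2}$)
$\left(- 54 \frac{1}{y{\left(-3 \right)} + 45} \cdot 6 + 41151\right) \left(-6768 - 26173\right) = \left(- 54 \frac{1}{\left(-8 + \left(-3\right)^{2}\right) + 45} \cdot 6 + 41151\right) \left(-6768 - 26173\right) = \left(- 54 \frac{1}{\left(-8 + 9\right) + 45} \cdot 6 + 41151\right) \left(-32941\right) = \left(- 54 \frac{1}{1 + 45} \cdot 6 + 41151\right) \left(-32941\right) = \left(- 54 \cdot \frac{1}{46} \cdot 6 + 41151\right) \left(-32941\right) = \left(\left(-54\right) \frac{3}{23} + 41151\right) \left(-32941\right) = \left(- \frac{162}{23} + 41151\right) \left(-32941\right) = \frac{946311}{23} \left(-32941\right) = - \frac{31172430651}{23}$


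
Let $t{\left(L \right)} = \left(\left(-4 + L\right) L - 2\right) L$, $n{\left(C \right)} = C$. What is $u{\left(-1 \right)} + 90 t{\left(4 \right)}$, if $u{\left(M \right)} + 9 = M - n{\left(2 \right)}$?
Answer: $-732$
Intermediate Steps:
$u{\left(M \right)} = -11 + M$ ($u{\left(M \right)} = -9 + \left(M - 2\right) = -9 + \left(-2 + M\right) = -11 + M$)
$t{\left(L \right)} = L \left(-2 + L \left(-4 + L\right)\right)$ ($t{\left(L \right)} = \left(L \left(-4 + L\right) - 2\right) L = \left(-2 + L \left(-4 + L\right)\right) L = L \left(-2 + L \left(-4 + L\right)\right)$)
$u{\left(-1 \right)} + 90 t{\left(4 \right)} = \left(-11 - 1\right) + 90 \cdot 4 \left(-2 + 4^{2} - 16\right) = -12 + 90 \cdot 4 \left(-2 + 16 - 16\right) = -12 + 90 \cdot 4 \left(-2\right) = -12 + 90 \left(-8\right) = -12 - 720 = -732$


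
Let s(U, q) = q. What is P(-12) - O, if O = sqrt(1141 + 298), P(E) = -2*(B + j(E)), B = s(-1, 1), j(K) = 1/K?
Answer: -11/6 - sqrt(1439) ≈ -39.767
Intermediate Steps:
B = 1
P(E) = -2 - 2/E (P(E) = -2*(1 + 1/E) = -2 - 2/E)
O = sqrt(1439) ≈ 37.934
P(-12) - O = (-2 - 2/(-12)) - sqrt(1439) = (-2 - 2*(-1/12)) - sqrt(1439) = (-2 + 1/6) - sqrt(1439) = -11/6 - sqrt(1439)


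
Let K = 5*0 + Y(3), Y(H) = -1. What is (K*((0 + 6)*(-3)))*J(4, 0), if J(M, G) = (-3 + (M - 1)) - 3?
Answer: -54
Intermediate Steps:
K = -1 (K = 5*0 - 1 = 0 - 1 = -1)
J(M, G) = -7 + M (J(M, G) = (-3 + (-1 + M)) - 3 = (-4 + M) - 3 = -7 + M)
(K*((0 + 6)*(-3)))*J(4, 0) = (-(0 + 6)*(-3))*(-7 + 4) = -6*(-3)*(-3) = -1*(-18)*(-3) = 18*(-3) = -54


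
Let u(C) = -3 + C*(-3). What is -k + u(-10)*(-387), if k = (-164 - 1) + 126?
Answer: -10410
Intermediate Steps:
u(C) = -3 - 3*C
k = -39 (k = -165 + 126 = -39)
-k + u(-10)*(-387) = -1*(-39) + (-3 - 3*(-10))*(-387) = 39 + (-3 + 30)*(-387) = 39 + 27*(-387) = 39 - 10449 = -10410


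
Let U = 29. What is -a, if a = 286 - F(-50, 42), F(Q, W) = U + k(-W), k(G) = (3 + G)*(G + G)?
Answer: 3019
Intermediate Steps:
k(G) = 2*G*(3 + G) (k(G) = (3 + G)*(2*G) = 2*G*(3 + G))
F(Q, W) = 29 - 2*W*(3 - W) (F(Q, W) = 29 + 2*(-W)*(3 - W) = 29 - 2*W*(3 - W))
a = -3019 (a = 286 - (29 + 2*42*(-3 + 42)) = 286 - (29 + 2*42*39) = 286 - (29 + 3276) = 286 - 1*3305 = 286 - 3305 = -3019)
-a = -1*(-3019) = 3019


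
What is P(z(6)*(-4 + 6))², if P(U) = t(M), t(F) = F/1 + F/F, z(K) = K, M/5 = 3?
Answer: 256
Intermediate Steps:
M = 15 (M = 5*3 = 15)
t(F) = 1 + F (t(F) = F*1 + 1 = F + 1 = 1 + F)
P(U) = 16 (P(U) = 1 + 15 = 16)
P(z(6)*(-4 + 6))² = 16² = 256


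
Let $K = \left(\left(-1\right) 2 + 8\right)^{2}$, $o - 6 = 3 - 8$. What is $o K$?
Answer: $36$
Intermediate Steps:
$o = 1$ ($o = 6 + \left(3 - 8\right) = 6 - 5 = 1$)
$K = 36$ ($K = \left(-2 + 8\right)^{2} = 6^{2} = 36$)
$o K = 1 \cdot 36 = 36$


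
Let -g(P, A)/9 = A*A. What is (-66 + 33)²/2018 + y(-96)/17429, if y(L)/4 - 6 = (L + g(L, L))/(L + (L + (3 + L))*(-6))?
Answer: 18382853/35171722 ≈ 0.52266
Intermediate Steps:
g(P, A) = -9*A² (g(P, A) = -9*A*A = -9*A²)
y(L) = 24 + 4*(L - 9*L²)/(-18 - 11*L) (y(L) = 24 + 4*((L - 9*L²)/(L + (L + (3 + L))*(-6))) = 24 + 4*((L - 9*L²)/(L + (3 + 2*L)*(-6))) = 24 + 4*((L - 9*L²)/(L + (-18 - 12*L))) = 24 + 4*((L - 9*L²)/(-18 - 11*L)) = 24 + 4*(L - 9*L²)/(-18 - 11*L))
(-66 + 33)²/2018 + y(-96)/17429 = (-66 + 33)²/2018 + (4*(108 + 9*(-96)² + 65*(-96))/(18 + 11*(-96)))/17429 = (-33)²*(1/2018) + (4*(108 + 9*9216 - 6240)/(18 - 1056))*(1/17429) = 1089*(1/2018) + (4*(108 + 82944 - 6240)/(-1038))*(1/17429) = 1089/2018 + (4*(-1/1038)*76812)*(1/17429) = 1089/2018 - 296*1/17429 = 1089/2018 - 296/17429 = 18382853/35171722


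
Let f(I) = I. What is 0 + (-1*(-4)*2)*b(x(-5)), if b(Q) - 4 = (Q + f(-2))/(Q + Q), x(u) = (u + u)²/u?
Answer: 182/5 ≈ 36.400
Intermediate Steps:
x(u) = 4*u (x(u) = (2*u)²/u = (4*u²)/u = 4*u)
b(Q) = 4 + (-2 + Q)/(2*Q) (b(Q) = 4 + (Q - 2)/(Q + Q) = 4 + (-2 + Q)/((2*Q)) = 4 + (-2 + Q)*(1/(2*Q)) = 4 + (-2 + Q)/(2*Q))
0 + (-1*(-4)*2)*b(x(-5)) = 0 + (-1*(-4)*2)*(9/2 - 1/(4*(-5))) = 0 + (4*2)*(9/2 - 1/(-20)) = 0 + 8*(9/2 - 1*(-1/20)) = 0 + 8*(9/2 + 1/20) = 0 + 8*(91/20) = 0 + 182/5 = 182/5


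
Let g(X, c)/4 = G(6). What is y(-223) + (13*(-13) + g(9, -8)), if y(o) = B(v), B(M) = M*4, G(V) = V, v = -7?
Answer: -173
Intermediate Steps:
g(X, c) = 24 (g(X, c) = 4*6 = 24)
B(M) = 4*M
y(o) = -28 (y(o) = 4*(-7) = -28)
y(-223) + (13*(-13) + g(9, -8)) = -28 + (13*(-13) + 24) = -28 + (-169 + 24) = -28 - 145 = -173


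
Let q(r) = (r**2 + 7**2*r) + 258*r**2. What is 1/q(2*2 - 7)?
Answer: 1/2184 ≈ 0.00045788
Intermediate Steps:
q(r) = 49*r + 259*r**2 (q(r) = (r**2 + 49*r) + 258*r**2 = 49*r + 259*r**2)
1/q(2*2 - 7) = 1/(7*(2*2 - 7)*(7 + 37*(2*2 - 7))) = 1/(7*(4 - 7)*(7 + 37*(4 - 7))) = 1/(7*(-3)*(7 + 37*(-3))) = 1/(7*(-3)*(7 - 111)) = 1/(7*(-3)*(-104)) = 1/2184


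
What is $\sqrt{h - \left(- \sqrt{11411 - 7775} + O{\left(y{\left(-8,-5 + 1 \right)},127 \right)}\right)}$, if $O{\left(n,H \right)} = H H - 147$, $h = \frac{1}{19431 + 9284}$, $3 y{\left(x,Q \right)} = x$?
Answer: $\frac{\sqrt{-13177977649235 + 4947307350 \sqrt{101}}}{28715} \approx 126.18 i$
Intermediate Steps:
$y{\left(x,Q \right)} = \frac{x}{3}$
$h = \frac{1}{28715} \approx 3.4825 \cdot 10^{-5}$
$O{\left(n,H \right)} = -147 + H^{2}$ ($O{\left(n,H \right)} = H^{2} - 147 = -147 + H^{2}$)
$\sqrt{h - \left(- \sqrt{11411 - 7775} + O{\left(y{\left(-8,-5 + 1 \right)},127 \right)}\right)} = \sqrt{\frac{1}{28715} + \left(\sqrt{11411 - 7775} - \left(-147 + 127^{2}\right)\right)} = \sqrt{\frac{1}{28715} + \left(\sqrt{3636} - \left(-147 + 16129\right)\right)} = \sqrt{\frac{1}{28715} + \left(6 \sqrt{101} - 15982\right)} = \sqrt{\frac{1}{28715} - \left(15982 - 6 \sqrt{101}\right)} = \sqrt{- \frac{458923129}{28715} + 6 \sqrt{101}}$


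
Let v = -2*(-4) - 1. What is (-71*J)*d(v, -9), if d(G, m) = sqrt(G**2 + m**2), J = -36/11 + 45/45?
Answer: 1775*sqrt(130)/11 ≈ 1839.8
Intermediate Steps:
v = 7 (v = 8 - 1 = 7)
J = -25/11 (J = -36*1/11 + 45*(1/45) = -36/11 + 1 = -25/11 ≈ -2.2727)
(-71*J)*d(v, -9) = (-71*(-25/11))*sqrt(7**2 + (-9)**2) = 1775*sqrt(49 + 81)/11 = 1775*sqrt(130)/11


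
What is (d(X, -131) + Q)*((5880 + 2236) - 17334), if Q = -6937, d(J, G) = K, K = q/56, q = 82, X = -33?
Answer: 895044755/14 ≈ 6.3932e+7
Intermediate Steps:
K = 41/28 (K = 82/56 = 82*(1/56) = 41/28 ≈ 1.4643)
d(J, G) = 41/28
(d(X, -131) + Q)*((5880 + 2236) - 17334) = (41/28 - 6937)*((5880 + 2236) - 17334) = -194195*(8116 - 17334)/28 = -194195/28*(-9218) = 895044755/14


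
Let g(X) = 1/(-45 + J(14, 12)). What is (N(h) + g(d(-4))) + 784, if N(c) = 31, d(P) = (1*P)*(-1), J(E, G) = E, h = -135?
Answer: 25264/31 ≈ 814.97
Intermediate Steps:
d(P) = -P (d(P) = P*(-1) = -P)
g(X) = -1/31 (g(X) = 1/(-45 + 14) = 1/(-31) = -1/31)
(N(h) + g(d(-4))) + 784 = (31 - 1/31) + 784 = 960/31 + 784 = 25264/31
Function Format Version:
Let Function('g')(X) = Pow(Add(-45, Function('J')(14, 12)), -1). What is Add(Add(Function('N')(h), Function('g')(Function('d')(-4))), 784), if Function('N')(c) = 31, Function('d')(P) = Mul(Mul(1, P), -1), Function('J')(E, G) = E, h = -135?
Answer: Rational(25264, 31) ≈ 814.97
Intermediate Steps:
Function('d')(P) = Mul(-1, P) (Function('d')(P) = Mul(P, -1) = Mul(-1, P))
Function('g')(X) = Rational(-1, 31) (Function('g')(X) = Pow(Add(-45, 14), -1) = Pow(-31, -1) = Rational(-1, 31))
Add(Add(Function('N')(h), Function('g')(Function('d')(-4))), 784) = Add(Add(31, Rational(-1, 31)), 784) = Add(Rational(960, 31), 784) = Rational(25264, 31)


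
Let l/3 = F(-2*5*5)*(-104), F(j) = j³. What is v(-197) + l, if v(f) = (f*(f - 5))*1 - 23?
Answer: 39039771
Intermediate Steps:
v(f) = -23 + f*(-5 + f) (v(f) = (f*(-5 + f))*1 - 23 = f*(-5 + f) - 23 = -23 + f*(-5 + f))
l = 39000000 (l = 3*((-2*5*5)³*(-104)) = 3*((-10*5)³*(-104)) = 3*((-50)³*(-104)) = 3*(-125000*(-104)) = 3*13000000 = 39000000)
v(-197) + l = (-23 + (-197)² - 5*(-197)) + 39000000 = (-23 + 38809 + 985) + 39000000 = 39771 + 39000000 = 39039771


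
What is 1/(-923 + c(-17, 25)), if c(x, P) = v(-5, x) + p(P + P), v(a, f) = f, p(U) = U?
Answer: -1/890 ≈ -0.0011236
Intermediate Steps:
c(x, P) = x + 2*P (c(x, P) = x + (P + P) = x + 2*P)
1/(-923 + c(-17, 25)) = 1/(-923 + (-17 + 2*25)) = 1/(-923 + (-17 + 50)) = 1/(-923 + 33) = 1/(-890) = -1/890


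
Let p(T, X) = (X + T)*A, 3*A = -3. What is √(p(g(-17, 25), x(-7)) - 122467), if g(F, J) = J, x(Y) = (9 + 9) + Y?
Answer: I*√122503 ≈ 350.0*I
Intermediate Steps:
A = -1 (A = (⅓)*(-3) = -1)
x(Y) = 18 + Y
p(T, X) = -T - X (p(T, X) = (X + T)*(-1) = (T + X)*(-1) = -T - X)
√(p(g(-17, 25), x(-7)) - 122467) = √((-1*25 - (18 - 7)) - 122467) = √((-25 - 1*11) - 122467) = √((-25 - 11) - 122467) = √(-36 - 122467) = √(-122503) = I*√122503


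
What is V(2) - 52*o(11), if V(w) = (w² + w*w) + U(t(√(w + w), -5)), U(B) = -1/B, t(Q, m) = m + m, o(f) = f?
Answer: -5639/10 ≈ -563.90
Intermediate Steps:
t(Q, m) = 2*m
V(w) = ⅒ + 2*w² (V(w) = (w² + w*w) - 1/(2*(-5)) = (w² + w²) - 1/(-10) = 2*w² - 1*(-⅒) = 2*w² + ⅒ = ⅒ + 2*w²)
V(2) - 52*o(11) = (⅒ + 2*2²) - 52*11 = (⅒ + 2*4) - 572 = (⅒ + 8) - 572 = 81/10 - 572 = -5639/10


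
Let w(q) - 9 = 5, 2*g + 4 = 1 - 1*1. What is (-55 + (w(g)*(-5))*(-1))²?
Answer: 225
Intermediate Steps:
g = -2 (g = -2 + (1 - 1*1)/2 = -2 + (1 - 1)/2 = -2 + (½)*0 = -2 + 0 = -2)
w(q) = 14 (w(q) = 9 + 5 = 14)
(-55 + (w(g)*(-5))*(-1))² = (-55 + (14*(-5))*(-1))² = (-55 - 70*(-1))² = (-55 + 70)² = 15² = 225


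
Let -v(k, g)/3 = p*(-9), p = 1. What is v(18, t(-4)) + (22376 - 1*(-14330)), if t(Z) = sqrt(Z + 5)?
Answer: 36733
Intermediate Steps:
t(Z) = sqrt(5 + Z)
v(k, g) = 27 (v(k, g) = -3*(-9) = 27)
v(18, t(-4)) + (22376 - 1*(-14330)) = 27 + (22376 - 1*(-14330)) = 27 + (22376 + 14330) = 27 + 36706 = 36733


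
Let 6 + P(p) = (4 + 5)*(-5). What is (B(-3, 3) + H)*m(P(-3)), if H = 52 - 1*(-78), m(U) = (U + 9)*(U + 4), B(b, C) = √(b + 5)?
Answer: 256620 + 1974*√2 ≈ 2.5941e+5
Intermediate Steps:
B(b, C) = √(5 + b)
P(p) = -51 (P(p) = -6 + (4 + 5)*(-5) = -6 + 9*(-5) = -6 - 45 = -51)
m(U) = (4 + U)*(9 + U) (m(U) = (9 + U)*(4 + U) = (4 + U)*(9 + U))
H = 130 (H = 52 + 78 = 130)
(B(-3, 3) + H)*m(P(-3)) = (√(5 - 3) + 130)*(36 + (-51)² + 13*(-51)) = (√2 + 130)*(36 + 2601 - 663) = (130 + √2)*1974 = 256620 + 1974*√2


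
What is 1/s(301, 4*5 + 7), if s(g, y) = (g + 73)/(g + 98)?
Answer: 399/374 ≈ 1.0668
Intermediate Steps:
s(g, y) = (73 + g)/(98 + g)
1/s(301, 4*5 + 7) = 1/((73 + 301)/(98 + 301)) = 1/(374/399) = 399/374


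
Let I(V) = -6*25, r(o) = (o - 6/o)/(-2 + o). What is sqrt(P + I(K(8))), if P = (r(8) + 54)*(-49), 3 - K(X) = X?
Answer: 5*I*sqrt(16446)/12 ≈ 53.434*I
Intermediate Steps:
r(o) = (o - 6/o)/(-2 + o)
K(X) = 3 - X
I(V) = -150
P = -64925/24 (P = ((-6 + 8**2)/(8*(-2 + 8)) + 54)*(-49) = ((1/8)*(-6 + 64)/6 + 54)*(-49) = ((1/8)*(1/6)*58 + 54)*(-49) = (29/24 + 54)*(-49) = (1325/24)*(-49) = -64925/24 ≈ -2705.2)
sqrt(P + I(K(8))) = sqrt(-64925/24 - 150) = sqrt(-68525/24) = 5*I*sqrt(16446)/12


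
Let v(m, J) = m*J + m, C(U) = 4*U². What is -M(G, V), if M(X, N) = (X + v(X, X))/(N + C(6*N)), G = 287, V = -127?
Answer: -82943/2322449 ≈ -0.035714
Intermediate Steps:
v(m, J) = m + J*m (v(m, J) = J*m + m = m + J*m)
M(X, N) = (X + X*(1 + X))/(N + 144*N²) (M(X, N) = (X + X*(1 + X))/(N + 4*(6*N)²) = (X + X*(1 + X))/(N + 4*(36*N²)) = (X + X*(1 + X))/(N + 144*N²))
-M(G, V) = -287*(2 + 287)/((-127)*(1 + 144*(-127))) = -287*(-1)*289/(127*(1 - 18288)) = -287*(-1)*289/(127*(-18287)) = -287*(-1)*(-1)*289/(127*18287) = -1*82943/2322449 = -82943/2322449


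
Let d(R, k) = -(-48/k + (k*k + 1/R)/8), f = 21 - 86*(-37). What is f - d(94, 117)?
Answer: 144109465/29328 ≈ 4913.7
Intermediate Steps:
f = 3203 (f = 21 + 3182 = 3203)
d(R, k) = 48/k - 1/(8*R) - k²/8 (d(R, k) = -(-48/k + (k² + 1/R)*(⅛)) = -(-48/k + (1/R + k²)*(⅛)) = -(-48/k + (1/(8*R) + k²/8)) = -(-48/k + 1/(8*R) + k²/8) = 48/k - 1/(8*R) - k²/8)
f - d(94, 117) = 3203 - (48/117 - ⅛/94 - ⅛*117²) = 3203 - (48*(1/117) - ⅛*1/94 - ⅛*13689) = 3203 - (16/39 - 1/752 - 13689/8) = 3203 - 1*(-50171881/29328) = 3203 + 50171881/29328 = 144109465/29328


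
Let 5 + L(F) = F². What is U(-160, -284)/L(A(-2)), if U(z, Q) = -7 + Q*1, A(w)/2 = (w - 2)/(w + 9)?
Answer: 14259/181 ≈ 78.779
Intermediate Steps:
A(w) = 2*(-2 + w)/(9 + w) (A(w) = 2*((w - 2)/(w + 9)) = 2*((-2 + w)/(9 + w)) = 2*(-2 + w)/(9 + w))
U(z, Q) = -7 + Q
L(F) = -5 + F²
U(-160, -284)/L(A(-2)) = (-7 - 284)/(-5 + (2*(-2 - 2)/(9 - 2))²) = -291/(-5 + (2*(-4)/7)²) = -291/(-5 + (2*(⅐)*(-4))²) = -291/(-5 + (-8/7)²) = -291/(-5 + 64/49) = -291/(-181/49) = -291*(-49/181) = 14259/181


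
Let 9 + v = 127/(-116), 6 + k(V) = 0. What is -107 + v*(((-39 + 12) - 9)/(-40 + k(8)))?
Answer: -153277/1334 ≈ -114.90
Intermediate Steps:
k(V) = -6 (k(V) = -6 + 0 = -6)
v = -1171/116 (v = -9 + 127/(-116) = -9 + 127*(-1/116) = -9 - 127/116 = -1171/116 ≈ -10.095)
-107 + v*(((-39 + 12) - 9)/(-40 + k(8))) = -107 - 1171*((-39 + 12) - 9)/(116*(-40 - 6)) = -107 - 1171*(-27 - 9)/(116*(-46)) = -107 - (-10539)*(-1)/(29*46) = -107 - 1171/116*18/23 = -107 - 10539/1334 = -153277/1334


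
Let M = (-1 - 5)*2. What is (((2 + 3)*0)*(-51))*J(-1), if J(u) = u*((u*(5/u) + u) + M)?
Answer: 0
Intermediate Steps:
M = -12 (M = -6*2 = -12)
J(u) = u*(-7 + u) (J(u) = u*((u*(5/u) + u) - 12) = u*((5 + u) - 12) = u*(-7 + u))
(((2 + 3)*0)*(-51))*J(-1) = (((2 + 3)*0)*(-51))*(-(-7 - 1)) = ((5*0)*(-51))*(-1*(-8)) = (0*(-51))*8 = 0*8 = 0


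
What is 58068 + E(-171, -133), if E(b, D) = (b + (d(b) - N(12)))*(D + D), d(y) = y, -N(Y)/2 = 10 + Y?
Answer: 137336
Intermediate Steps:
N(Y) = -20 - 2*Y (N(Y) = -2*(10 + Y) = -20 - 2*Y)
E(b, D) = 2*D*(44 + 2*b) (E(b, D) = (b + (b - (-20 - 2*12)))*(D + D) = (b + (b - (-20 - 24)))*(2*D) = (b + (b - 1*(-44)))*(2*D) = (b + (b + 44))*(2*D) = (b + (44 + b))*(2*D) = (44 + 2*b)*(2*D) = 2*D*(44 + 2*b))
58068 + E(-171, -133) = 58068 + 4*(-133)*(22 - 171) = 58068 + 4*(-133)*(-149) = 58068 + 79268 = 137336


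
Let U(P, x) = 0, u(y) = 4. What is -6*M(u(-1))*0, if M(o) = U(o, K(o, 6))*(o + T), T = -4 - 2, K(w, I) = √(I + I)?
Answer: 0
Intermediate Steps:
K(w, I) = √2*√I (K(w, I) = √(2*I) = √2*√I)
T = -6
M(o) = 0 (M(o) = 0*(o - 6) = 0*(-6 + o) = 0)
-6*M(u(-1))*0 = -6*0*0 = 0*0 = 0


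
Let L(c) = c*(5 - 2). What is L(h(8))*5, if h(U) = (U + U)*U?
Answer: 1920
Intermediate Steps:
h(U) = 2*U² (h(U) = (2*U)*U = 2*U²)
L(c) = 3*c (L(c) = c*3 = 3*c)
L(h(8))*5 = (3*(2*8²))*5 = (3*(2*64))*5 = (3*128)*5 = 384*5 = 1920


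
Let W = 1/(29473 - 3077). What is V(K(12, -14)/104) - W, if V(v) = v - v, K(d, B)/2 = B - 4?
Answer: -1/26396 ≈ -3.7885e-5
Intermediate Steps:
K(d, B) = -8 + 2*B (K(d, B) = 2*(B - 4) = 2*(-4 + B) = -8 + 2*B)
V(v) = 0
W = 1/26396 ≈ 3.7885e-5
V(K(12, -14)/104) - W = 0 - 1*1/26396 = 0 - 1/26396 = -1/26396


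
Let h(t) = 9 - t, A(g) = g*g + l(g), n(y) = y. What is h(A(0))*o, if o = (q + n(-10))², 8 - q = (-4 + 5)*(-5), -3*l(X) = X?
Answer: 81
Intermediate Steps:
l(X) = -X/3
A(g) = g² - g/3 (A(g) = g*g - g/3 = g² - g/3)
q = 13 (q = 8 - (-4 + 5)*(-5) = 8 - (-5) = 8 - 1*(-5) = 8 + 5 = 13)
o = 9 (o = (13 - 10)² = 3² = 9)
h(A(0))*o = (9 - 0*(-⅓ + 0))*9 = (9 - 0*(-1)/3)*9 = (9 - 1*0)*9 = (9 + 0)*9 = 9*9 = 81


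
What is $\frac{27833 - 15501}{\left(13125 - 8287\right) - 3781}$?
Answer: $\frac{12332}{1057} \approx 11.667$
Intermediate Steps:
$\frac{27833 - 15501}{\left(13125 - 8287\right) - 3781} = \frac{12332}{\left(13125 - 8287\right) - 3781} = \frac{12332}{4838 - 3781} = \frac{12332}{1057}$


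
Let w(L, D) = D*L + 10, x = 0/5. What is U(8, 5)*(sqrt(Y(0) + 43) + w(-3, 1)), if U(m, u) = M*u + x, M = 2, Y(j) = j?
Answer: 70 + 10*sqrt(43) ≈ 135.57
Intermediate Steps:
x = 0 (x = 0*(1/5) = 0)
w(L, D) = 10 + D*L
U(m, u) = 2*u (U(m, u) = 2*u + 0 = 2*u)
U(8, 5)*(sqrt(Y(0) + 43) + w(-3, 1)) = (2*5)*(sqrt(0 + 43) + (10 + 1*(-3))) = 10*(sqrt(43) + (10 - 3)) = 10*(sqrt(43) + 7) = 10*(7 + sqrt(43)) = 70 + 10*sqrt(43)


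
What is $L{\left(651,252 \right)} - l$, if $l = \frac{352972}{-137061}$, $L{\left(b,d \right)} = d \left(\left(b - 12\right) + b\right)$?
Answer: $\frac{44556142852}{137061} \approx 3.2508 \cdot 10^{5}$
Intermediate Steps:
$L{\left(b,d \right)} = d \left(-12 + 2 b\right)$ ($L{\left(b,d \right)} = d \left(\left(-12 + b\right) + b\right) = d \left(-12 + 2 b\right)$)
$l = - \frac{352972}{137061}$ ($l = 352972 \left(- \frac{1}{137061}\right) = - \frac{352972}{137061} \approx -2.5753$)
$L{\left(651,252 \right)} - l = 2 \cdot 252 \left(-6 + 651\right) - - \frac{352972}{137061} = 2 \cdot 252 \cdot 645 + \frac{352972}{137061} = 325080 + \frac{352972}{137061} = \frac{44556142852}{137061}$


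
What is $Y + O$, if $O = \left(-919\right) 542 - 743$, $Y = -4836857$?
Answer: $-5335698$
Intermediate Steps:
$O = -498841$ ($O = -498098 - 743 = -498841$)
$Y + O = -4836857 - 498841 = -5335698$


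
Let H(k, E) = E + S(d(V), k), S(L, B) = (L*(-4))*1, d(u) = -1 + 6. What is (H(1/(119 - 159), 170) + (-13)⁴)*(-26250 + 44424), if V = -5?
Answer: 521793714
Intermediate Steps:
d(u) = 5
S(L, B) = -4*L (S(L, B) = -4*L*1 = -4*L)
H(k, E) = -20 + E (H(k, E) = E - 4*5 = E - 20 = -20 + E)
(H(1/(119 - 159), 170) + (-13)⁴)*(-26250 + 44424) = ((-20 + 170) + (-13)⁴)*(-26250 + 44424) = (150 + 28561)*18174 = 28711*18174 = 521793714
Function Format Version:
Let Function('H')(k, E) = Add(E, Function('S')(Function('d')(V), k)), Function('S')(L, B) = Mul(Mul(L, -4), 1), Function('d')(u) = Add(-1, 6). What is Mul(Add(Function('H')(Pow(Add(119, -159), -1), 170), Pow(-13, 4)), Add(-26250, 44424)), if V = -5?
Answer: 521793714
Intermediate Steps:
Function('d')(u) = 5
Function('S')(L, B) = Mul(-4, L) (Function('S')(L, B) = Mul(Mul(-4, L), 1) = Mul(-4, L))
Function('H')(k, E) = Add(-20, E) (Function('H')(k, E) = Add(E, Mul(-4, 5)) = Add(E, -20) = Add(-20, E))
Mul(Add(Function('H')(Pow(Add(119, -159), -1), 170), Pow(-13, 4)), Add(-26250, 44424)) = Mul(Add(Add(-20, 170), Pow(-13, 4)), Add(-26250, 44424)) = Mul(Add(150, 28561), 18174) = Mul(28711, 18174) = 521793714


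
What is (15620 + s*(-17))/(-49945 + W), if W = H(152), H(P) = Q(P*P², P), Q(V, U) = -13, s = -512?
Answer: -12162/24979 ≈ -0.48689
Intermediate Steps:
H(P) = -13
W = -13
(15620 + s*(-17))/(-49945 + W) = (15620 - 512*(-17))/(-49945 - 13) = (15620 + 8704)/(-49958) = 24324*(-1/49958) = -12162/24979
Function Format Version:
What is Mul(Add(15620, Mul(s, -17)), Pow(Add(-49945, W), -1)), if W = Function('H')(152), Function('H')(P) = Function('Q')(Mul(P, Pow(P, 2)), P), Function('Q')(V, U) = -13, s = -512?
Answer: Rational(-12162, 24979) ≈ -0.48689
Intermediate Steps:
Function('H')(P) = -13
W = -13
Mul(Add(15620, Mul(s, -17)), Pow(Add(-49945, W), -1)) = Mul(Add(15620, Mul(-512, -17)), Pow(Add(-49945, -13), -1)) = Mul(Add(15620, 8704), Pow(-49958, -1)) = Mul(24324, Rational(-1, 49958)) = Rational(-12162, 24979)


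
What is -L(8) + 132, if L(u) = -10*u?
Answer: 212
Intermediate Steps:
-L(8) + 132 = -(-10)*8 + 132 = -1*(-80) + 132 = 80 + 132 = 212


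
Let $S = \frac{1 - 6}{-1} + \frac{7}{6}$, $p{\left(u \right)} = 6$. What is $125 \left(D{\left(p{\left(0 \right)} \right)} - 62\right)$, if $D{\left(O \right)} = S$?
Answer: $- \frac{41875}{6} \approx -6979.2$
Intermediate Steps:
$S = \frac{37}{6}$ ($S = \left(1 - 6\right) \left(-1\right) + 7 \cdot \frac{1}{6} = \left(-5\right) \left(-1\right) + \frac{7}{6} = 5 + \frac{7}{6} = \frac{37}{6} \approx 6.1667$)
$D{\left(O \right)} = \frac{37}{6}$
$125 \left(D{\left(p{\left(0 \right)} \right)} - 62\right) = 125 \left(\frac{37}{6} - 62\right) = 125 \left(- \frac{335}{6}\right) = - \frac{41875}{6}$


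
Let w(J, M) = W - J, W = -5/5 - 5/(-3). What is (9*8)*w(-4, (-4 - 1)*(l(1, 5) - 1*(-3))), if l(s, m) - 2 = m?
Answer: 336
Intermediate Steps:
l(s, m) = 2 + m
W = 2/3 (W = -5*1/5 - 5*(-1/3) = -1 + 5/3 = 2/3 ≈ 0.66667)
w(J, M) = 2/3 - J
(9*8)*w(-4, (-4 - 1)*(l(1, 5) - 1*(-3))) = (9*8)*(2/3 - 1*(-4)) = 72*(2/3 + 4) = 72*(14/3) = 336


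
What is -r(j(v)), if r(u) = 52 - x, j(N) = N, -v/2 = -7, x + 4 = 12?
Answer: -44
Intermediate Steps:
x = 8 (x = -4 + 12 = 8)
v = 14 (v = -2*(-7) = 14)
r(u) = 44 (r(u) = 52 - 1*8 = 52 - 8 = 44)
-r(j(v)) = -1*44 = -44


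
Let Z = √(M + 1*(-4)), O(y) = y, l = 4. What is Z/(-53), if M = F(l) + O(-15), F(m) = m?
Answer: -I*√15/53 ≈ -0.073075*I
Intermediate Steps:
M = -11 (M = 4 - 15 = -11)
Z = I*√15 (Z = √(-11 + 1*(-4)) = √(-11 - 4) = √(-15) = I*√15 ≈ 3.873*I)
Z/(-53) = (I*√15)/(-53) = (I*√15)*(-1/53) = -I*√15/53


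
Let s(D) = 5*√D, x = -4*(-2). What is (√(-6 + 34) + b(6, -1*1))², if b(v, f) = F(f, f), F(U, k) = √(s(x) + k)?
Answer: (√(-1 + 10*√2) + 2*√7)² ≈ 79.508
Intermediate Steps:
x = 8
F(U, k) = √(k + 10*√2) (F(U, k) = √(5*√8 + k) = √(5*(2*√2) + k) = √(10*√2 + k) = √(k + 10*√2))
b(v, f) = √(f + 10*√2)
(√(-6 + 34) + b(6, -1*1))² = (√(-6 + 34) + √(-1*1 + 10*√2))² = (√28 + √(-1 + 10*√2))² = (2*√7 + √(-1 + 10*√2))² = (√(-1 + 10*√2) + 2*√7)²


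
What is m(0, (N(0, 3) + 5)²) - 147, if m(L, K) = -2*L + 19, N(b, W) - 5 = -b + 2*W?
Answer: -128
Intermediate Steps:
N(b, W) = 5 - b + 2*W (N(b, W) = 5 + (-b + 2*W) = 5 - b + 2*W)
m(L, K) = 19 - 2*L
m(0, (N(0, 3) + 5)²) - 147 = (19 - 2*0) - 147 = (19 + 0) - 147 = 19 - 147 = -128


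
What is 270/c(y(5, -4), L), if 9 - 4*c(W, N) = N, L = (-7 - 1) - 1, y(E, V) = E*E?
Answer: 60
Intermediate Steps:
y(E, V) = E²
L = -9 (L = -8 - 1 = -9)
c(W, N) = 9/4 - N/4
270/c(y(5, -4), L) = 270/(9/4 - ¼*(-9)) = 270/(9/4 + 9/4) = 270/(9/2) = 270*(2/9) = 60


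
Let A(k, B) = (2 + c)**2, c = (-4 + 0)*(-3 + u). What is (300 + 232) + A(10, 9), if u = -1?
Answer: 856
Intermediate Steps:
c = 16 (c = (-4 + 0)*(-3 - 1) = -4*(-4) = 16)
A(k, B) = 324 (A(k, B) = (2 + 16)**2 = 18**2 = 324)
(300 + 232) + A(10, 9) = (300 + 232) + 324 = 532 + 324 = 856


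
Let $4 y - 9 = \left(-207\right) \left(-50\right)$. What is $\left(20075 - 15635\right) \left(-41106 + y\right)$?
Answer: $-171012150$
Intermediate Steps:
$y = \frac{10359}{4}$ ($y = \frac{9}{4} + \frac{\left(-207\right) \left(-50\right)}{4} = \frac{9}{4} + \frac{1}{4} \cdot 10350 = \frac{9}{4} + \frac{5175}{2} = \frac{10359}{4} \approx 2589.8$)
$\left(20075 - 15635\right) \left(-41106 + y\right) = \left(20075 - 15635\right) \left(-41106 + \frac{10359}{4}\right) = 4440 \left(- \frac{154065}{4}\right) = -171012150$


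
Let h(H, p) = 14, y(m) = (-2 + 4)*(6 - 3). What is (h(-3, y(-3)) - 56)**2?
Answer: 1764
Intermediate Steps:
y(m) = 6 (y(m) = 2*3 = 6)
(h(-3, y(-3)) - 56)**2 = (14 - 56)**2 = (-42)**2 = 1764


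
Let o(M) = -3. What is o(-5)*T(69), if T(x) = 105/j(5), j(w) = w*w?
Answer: -63/5 ≈ -12.600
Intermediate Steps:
j(w) = w²
T(x) = 21/5 (T(x) = 105/(5²) = 105/25 = 105*(1/25) = 21/5)
o(-5)*T(69) = -3*21/5 = -63/5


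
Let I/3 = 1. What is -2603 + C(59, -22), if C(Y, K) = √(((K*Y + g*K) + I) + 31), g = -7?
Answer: -2603 + I*√1110 ≈ -2603.0 + 33.317*I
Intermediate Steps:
I = 3 (I = 3*1 = 3)
C(Y, K) = √(34 - 7*K + K*Y) (C(Y, K) = √(((K*Y - 7*K) + 3) + 31) = √(((-7*K + K*Y) + 3) + 31) = √((3 - 7*K + K*Y) + 31) = √(34 - 7*K + K*Y))
-2603 + C(59, -22) = -2603 + √(34 - 7*(-22) - 22*59) = -2603 + √(34 + 154 - 1298) = -2603 + √(-1110) = -2603 + I*√1110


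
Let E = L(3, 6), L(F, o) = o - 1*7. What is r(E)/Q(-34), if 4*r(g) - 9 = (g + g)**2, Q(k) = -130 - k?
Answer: -13/384 ≈ -0.033854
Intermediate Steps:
L(F, o) = -7 + o (L(F, o) = o - 7 = -7 + o)
E = -1 (E = -7 + 6 = -1)
r(g) = 9/4 + g**2 (r(g) = 9/4 + (g + g)**2/4 = 9/4 + (2*g)**2/4 = 9/4 + (4*g**2)/4 = 9/4 + g**2)
r(E)/Q(-34) = (9/4 + (-1)**2)/(-130 - 1*(-34)) = (9/4 + 1)/(-130 + 34) = (13/4)/(-96) = (13/4)*(-1/96) = -13/384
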